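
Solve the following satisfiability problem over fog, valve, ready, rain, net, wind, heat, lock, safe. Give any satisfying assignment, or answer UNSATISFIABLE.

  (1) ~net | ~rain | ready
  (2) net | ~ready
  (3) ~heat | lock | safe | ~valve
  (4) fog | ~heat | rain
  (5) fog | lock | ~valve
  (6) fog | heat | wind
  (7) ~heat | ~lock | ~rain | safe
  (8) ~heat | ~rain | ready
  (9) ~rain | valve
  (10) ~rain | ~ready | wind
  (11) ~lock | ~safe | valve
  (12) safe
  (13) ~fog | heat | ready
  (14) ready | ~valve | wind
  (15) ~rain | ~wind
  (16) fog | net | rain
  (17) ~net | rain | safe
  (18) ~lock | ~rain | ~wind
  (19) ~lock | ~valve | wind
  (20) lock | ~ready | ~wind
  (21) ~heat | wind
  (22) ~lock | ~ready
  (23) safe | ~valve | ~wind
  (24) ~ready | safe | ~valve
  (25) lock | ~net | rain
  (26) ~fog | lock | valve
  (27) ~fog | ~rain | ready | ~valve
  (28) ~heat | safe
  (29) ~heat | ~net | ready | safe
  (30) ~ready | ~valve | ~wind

fog = False, valve = True, ready = False, rain = False, net = True, wind = True, heat = False, lock = True, safe = True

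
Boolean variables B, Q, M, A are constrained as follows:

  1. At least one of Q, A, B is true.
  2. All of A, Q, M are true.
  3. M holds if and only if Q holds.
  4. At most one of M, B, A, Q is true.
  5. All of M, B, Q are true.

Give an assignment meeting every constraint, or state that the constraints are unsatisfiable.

Case B = True:
  (2) forces A = True.
  Constraint (4) is violated (B=T, A=T) — contradiction.
Case B = False:
  Constraint (5) is violated (B=F) — contradiction.
Both cases fail — unsatisfiable.

The formula is unsatisfiable.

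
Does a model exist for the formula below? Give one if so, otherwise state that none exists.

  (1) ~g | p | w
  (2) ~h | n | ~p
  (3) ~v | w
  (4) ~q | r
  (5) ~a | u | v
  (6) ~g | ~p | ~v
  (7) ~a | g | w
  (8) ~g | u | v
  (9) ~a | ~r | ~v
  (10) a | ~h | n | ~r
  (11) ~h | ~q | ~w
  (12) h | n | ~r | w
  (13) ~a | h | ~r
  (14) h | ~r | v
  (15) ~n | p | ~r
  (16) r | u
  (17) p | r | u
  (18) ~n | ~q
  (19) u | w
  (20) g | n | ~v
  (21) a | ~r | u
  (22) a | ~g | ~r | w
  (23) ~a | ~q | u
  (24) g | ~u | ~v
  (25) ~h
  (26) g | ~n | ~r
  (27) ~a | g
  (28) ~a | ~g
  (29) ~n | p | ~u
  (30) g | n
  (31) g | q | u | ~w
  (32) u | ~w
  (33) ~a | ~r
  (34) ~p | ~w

h=F, a=F, q=F, n=T, r=F, p=T, g=T, v=F, w=F, u=T

Unit clause (~h) forces h = False.
Try a = True:
  (~a | h | ~r) forces r = False.
  (~q | r) forces q = False.
  (r | u) forces u = True.
  (~a | g) forces g = True.
  clause (~a | ~g) is falsified — backtrack.
So a = False.
Set q = False.
Set n = True.
Try r = True:
  (h | ~r | v) forces v = True.
  (~v | w) forces w = True.
  (~n | p | ~r) forces p = True.
  clause (~p | ~w) is falsified — backtrack.
So r = False.
  then (r | u) forces u = True.
  then (~n | p | ~u) forces p = True.
  then (~p | ~w) forces w = False.
  then (~v | w) forces v = False.
Set g = True.
All clauses satisfied.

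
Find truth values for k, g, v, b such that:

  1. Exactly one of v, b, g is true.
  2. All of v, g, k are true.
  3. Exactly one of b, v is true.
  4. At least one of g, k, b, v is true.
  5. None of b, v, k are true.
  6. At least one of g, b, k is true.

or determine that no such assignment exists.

No satisfying assignment exists.

Case k = True:
  Constraint (5) is violated (k=T) — contradiction.
Case k = False:
  Constraint (2) is violated (k=F) — contradiction.
Both cases fail — unsatisfiable.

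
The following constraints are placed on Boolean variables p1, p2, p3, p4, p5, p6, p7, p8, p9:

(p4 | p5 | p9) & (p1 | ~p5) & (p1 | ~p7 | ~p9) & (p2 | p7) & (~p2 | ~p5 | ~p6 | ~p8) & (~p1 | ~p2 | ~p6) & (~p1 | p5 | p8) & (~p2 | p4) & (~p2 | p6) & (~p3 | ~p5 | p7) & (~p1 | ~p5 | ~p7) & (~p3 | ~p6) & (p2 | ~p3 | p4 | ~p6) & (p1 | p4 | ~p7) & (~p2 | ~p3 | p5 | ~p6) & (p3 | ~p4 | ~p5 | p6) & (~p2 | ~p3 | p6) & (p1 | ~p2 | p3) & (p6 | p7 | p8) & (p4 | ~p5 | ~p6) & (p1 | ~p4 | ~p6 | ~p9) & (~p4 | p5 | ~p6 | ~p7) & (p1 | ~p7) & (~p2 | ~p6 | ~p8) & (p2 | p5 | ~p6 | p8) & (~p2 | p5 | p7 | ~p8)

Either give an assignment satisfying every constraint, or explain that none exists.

p1=T; p2=F; p3=F; p4=F; p5=F; p6=F; p7=T; p8=T; p9=T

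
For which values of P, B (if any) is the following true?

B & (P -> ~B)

P=F, B=T

  P -> ~B = True
    ~B = False
Both conjuncts True, so the formula holds.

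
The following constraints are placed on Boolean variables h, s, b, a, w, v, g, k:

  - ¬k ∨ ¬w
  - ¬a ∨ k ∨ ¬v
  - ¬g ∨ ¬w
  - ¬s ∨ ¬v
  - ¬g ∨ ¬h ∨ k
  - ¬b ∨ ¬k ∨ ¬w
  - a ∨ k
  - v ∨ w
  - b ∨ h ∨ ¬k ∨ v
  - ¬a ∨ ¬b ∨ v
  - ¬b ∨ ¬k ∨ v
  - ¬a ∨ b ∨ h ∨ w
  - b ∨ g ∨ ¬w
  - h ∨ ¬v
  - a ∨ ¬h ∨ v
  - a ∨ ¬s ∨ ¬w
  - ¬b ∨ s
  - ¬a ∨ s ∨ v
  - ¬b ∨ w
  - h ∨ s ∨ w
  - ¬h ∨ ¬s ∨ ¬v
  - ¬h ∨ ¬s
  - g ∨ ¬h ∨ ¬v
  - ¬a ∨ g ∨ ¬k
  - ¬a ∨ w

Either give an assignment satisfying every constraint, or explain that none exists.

Set h = True.
  then (¬h ∨ ¬s) forces s = False.
  then (¬b ∨ s) forces b = False.
Try a = True:
  (¬a ∨ s ∨ v) forces v = True.
  (¬a ∨ k ∨ ¬v) forces k = True.
  (¬k ∨ ¬w) forces w = False.
  clause (¬a ∨ w) is falsified — backtrack.
So a = False.
  then (a ∨ k) forces k = True.
  then (a ∨ ¬h ∨ v) forces v = True.
  then (g ∨ ¬h ∨ ¬v) forces g = True.
  then (¬k ∨ ¬w) forces w = False.
All clauses satisfied.

h: True, s: False, b: False, a: False, w: False, v: True, g: True, k: True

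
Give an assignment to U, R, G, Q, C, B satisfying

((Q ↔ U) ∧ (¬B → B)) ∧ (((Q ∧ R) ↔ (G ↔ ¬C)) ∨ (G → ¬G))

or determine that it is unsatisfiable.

U = False, R = True, G = False, Q = False, C = False, B = True

  (Q ↔ U) ∧ (¬B → B) = True
    Q ↔ U = True
    ¬B → B = True
      ¬B = False
  ((Q ∧ R) ↔ (G ↔ ¬C)) ∨ (G → ¬G) = True
    (Q ∧ R) ↔ (G ↔ ¬C) = True
      Q ∧ R = False
      G ↔ ¬C = False
        ¬C = True
    G → ¬G = True
      ¬G = True
Both conjuncts True, so the formula holds.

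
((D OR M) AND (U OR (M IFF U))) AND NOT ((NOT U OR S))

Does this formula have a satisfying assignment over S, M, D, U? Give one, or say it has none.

S: False, M: True, D: True, U: True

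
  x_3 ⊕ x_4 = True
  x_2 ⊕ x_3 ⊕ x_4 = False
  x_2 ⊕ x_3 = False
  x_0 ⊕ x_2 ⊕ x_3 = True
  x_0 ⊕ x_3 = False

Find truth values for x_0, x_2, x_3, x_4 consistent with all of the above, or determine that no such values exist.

x_0: True, x_2: True, x_3: True, x_4: False

x_3 ⊕ x_4 = T ⊕ F = True ✓
x_2 ⊕ x_3 ⊕ x_4 = T ⊕ T ⊕ F = False ✓
x_2 ⊕ x_3 = T ⊕ T = False ✓
x_0 ⊕ x_2 ⊕ x_3 = T ⊕ T ⊕ T = True ✓
x_0 ⊕ x_3 = T ⊕ T = False ✓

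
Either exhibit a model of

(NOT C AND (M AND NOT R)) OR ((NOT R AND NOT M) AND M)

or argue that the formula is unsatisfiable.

C = False, M = True, R = False

  (NOT C AND (M AND NOT R)) OR ((NOT R AND NOT M) AND M) = True
    NOT C AND (M AND NOT R) = True
      NOT C = True
      M AND NOT R = True
        NOT R = True
    (NOT R AND NOT M) AND M = False
      NOT R AND NOT M = False
        NOT R = True
        NOT M = False
The formula evaluates to True.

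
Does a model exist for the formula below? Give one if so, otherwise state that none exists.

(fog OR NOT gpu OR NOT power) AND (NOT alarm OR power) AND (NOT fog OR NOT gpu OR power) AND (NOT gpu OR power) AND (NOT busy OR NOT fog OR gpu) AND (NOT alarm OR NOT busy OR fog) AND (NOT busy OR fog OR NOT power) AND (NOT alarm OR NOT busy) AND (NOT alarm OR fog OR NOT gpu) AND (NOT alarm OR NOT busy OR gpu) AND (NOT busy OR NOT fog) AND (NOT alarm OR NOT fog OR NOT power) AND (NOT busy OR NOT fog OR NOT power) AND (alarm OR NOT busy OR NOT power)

Set gpu = False.
Set busy = False.
Set power = True.
Set fog = True.
  then (NOT alarm OR NOT fog OR NOT power) forces alarm = False.
All clauses satisfied.

gpu=F; busy=F; power=T; fog=T; alarm=F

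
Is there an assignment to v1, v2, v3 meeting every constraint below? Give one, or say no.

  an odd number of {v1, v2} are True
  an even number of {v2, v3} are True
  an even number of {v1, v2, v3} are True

v1: False, v2: True, v3: True

{v1, v2}: 1 true → odd ✓
{v2, v3}: 2 true → even ✓
{v1, v2, v3}: 2 true → even ✓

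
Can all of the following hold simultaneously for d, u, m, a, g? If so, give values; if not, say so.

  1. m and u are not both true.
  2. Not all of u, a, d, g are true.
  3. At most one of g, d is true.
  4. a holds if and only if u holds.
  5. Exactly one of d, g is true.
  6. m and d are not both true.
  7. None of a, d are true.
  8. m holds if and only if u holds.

d: False; u: False; m: False; a: False; g: True

  (1) m=F, u=F — not both ✓
  (2) {u, a, d, g}: 1/4 true — not all ✓
  (3) {g, d}: 1 true — at most one ✓
  (4) a=F, u=F — same ✓
  (5) {d, g}: 1 true — exactly one ✓
  (6) m=F, d=F — not both ✓
  (7) {a, d}: 0 true — none ✓
  (8) m=F, u=F — same ✓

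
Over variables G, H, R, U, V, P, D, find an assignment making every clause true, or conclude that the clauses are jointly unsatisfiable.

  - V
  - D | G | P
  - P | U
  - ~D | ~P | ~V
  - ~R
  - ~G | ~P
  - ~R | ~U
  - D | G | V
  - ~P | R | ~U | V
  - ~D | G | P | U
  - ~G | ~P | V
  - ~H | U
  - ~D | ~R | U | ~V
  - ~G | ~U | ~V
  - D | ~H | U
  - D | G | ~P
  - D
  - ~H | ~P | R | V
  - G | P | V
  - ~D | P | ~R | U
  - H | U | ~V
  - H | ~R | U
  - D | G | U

Unit clause (V) forces V = True.
Unit clause (~R) forces R = False.
Unit clause (D) forces D = True.
In (~D | ~P | ~V) only ~P is left, so P = False.
In (P | U) only U is left, so U = True.
In (~G | ~U | ~V) only ~G is left, so G = False.
Set H = False.
All clauses satisfied.

G=F, H=F, R=F, U=T, V=T, P=F, D=T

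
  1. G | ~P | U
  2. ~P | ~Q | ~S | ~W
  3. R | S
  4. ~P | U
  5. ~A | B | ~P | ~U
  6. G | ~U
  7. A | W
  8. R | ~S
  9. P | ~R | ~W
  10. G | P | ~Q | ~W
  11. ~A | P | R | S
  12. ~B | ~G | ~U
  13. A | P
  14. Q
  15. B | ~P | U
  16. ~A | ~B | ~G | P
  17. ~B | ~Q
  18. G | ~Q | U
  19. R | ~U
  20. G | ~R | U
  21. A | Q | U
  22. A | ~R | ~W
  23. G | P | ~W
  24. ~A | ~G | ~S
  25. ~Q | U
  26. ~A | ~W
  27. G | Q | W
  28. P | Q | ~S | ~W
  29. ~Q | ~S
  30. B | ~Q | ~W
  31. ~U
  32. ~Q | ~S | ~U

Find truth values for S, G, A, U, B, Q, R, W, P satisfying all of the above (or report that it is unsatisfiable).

Unsatisfiable — no assignment works.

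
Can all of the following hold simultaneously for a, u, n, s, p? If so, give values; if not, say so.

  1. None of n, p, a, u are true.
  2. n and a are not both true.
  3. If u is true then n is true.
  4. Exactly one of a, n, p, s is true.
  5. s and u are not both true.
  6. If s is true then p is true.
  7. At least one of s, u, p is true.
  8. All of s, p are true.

Unsatisfiable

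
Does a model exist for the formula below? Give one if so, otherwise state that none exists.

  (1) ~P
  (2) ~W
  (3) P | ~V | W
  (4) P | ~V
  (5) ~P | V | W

V = False, P = False, W = False

Unit clause (~P) forces P = False.
Unit clause (~W) forces W = False.
In (P | ~V | W) only ~V is left, so V = False.
All clauses satisfied.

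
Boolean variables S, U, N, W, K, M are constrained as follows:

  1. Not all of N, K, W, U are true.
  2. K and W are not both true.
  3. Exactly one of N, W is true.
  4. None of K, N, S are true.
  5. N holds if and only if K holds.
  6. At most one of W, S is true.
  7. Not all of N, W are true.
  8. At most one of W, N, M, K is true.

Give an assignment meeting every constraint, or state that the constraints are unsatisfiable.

S=F; U=T; N=F; W=T; K=F; M=F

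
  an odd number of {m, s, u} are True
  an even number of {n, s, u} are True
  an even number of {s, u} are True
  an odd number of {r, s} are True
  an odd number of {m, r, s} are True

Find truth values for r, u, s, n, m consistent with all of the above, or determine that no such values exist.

Adding constraints 1, 3, 4, 5 mod 2: every variable appears an even number of times on the left, so the left side is 0.
But the right sides sum to 1 (mod 2). 0 ≠ 1 — the system is inconsistent.

UNSATISFIABLE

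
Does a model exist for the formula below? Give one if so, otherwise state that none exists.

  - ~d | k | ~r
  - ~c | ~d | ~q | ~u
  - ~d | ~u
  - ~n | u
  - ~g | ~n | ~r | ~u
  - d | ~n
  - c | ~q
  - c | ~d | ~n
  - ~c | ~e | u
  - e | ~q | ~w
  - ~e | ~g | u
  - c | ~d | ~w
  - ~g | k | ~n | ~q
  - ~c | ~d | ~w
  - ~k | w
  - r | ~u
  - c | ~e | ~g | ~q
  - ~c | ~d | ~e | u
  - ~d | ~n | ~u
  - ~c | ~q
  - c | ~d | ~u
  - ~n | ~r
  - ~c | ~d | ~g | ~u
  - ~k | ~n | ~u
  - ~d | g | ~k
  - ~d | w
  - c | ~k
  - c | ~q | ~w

Set k = False.
Set c = True.
  then (~c | ~q) forces q = False.
Set n = False.
Try d = True:
  (~d | k | ~r) forces r = False.
  (~d | ~u) forces u = False.
  (~c | ~e | u) forces e = False.
  (~c | ~d | ~w) forces w = False.
  clause (~d | w) is falsified — backtrack.
So d = False.
Set r = True.
Set g = False.
Set e = False.
Set u = True.
Set w = True.
All clauses satisfied.

k: False; c: True; n: False; d: False; q: False; r: True; g: False; e: False; u: True; w: True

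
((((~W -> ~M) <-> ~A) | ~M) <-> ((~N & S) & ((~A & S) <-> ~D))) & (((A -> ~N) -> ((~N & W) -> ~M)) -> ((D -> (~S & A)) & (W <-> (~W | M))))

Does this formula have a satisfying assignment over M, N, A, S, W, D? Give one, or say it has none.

M = True; N = True; A = True; S = False; W = True; D = True

  (((~W -> ~M) <-> ~A) | ~M) <-> ((~N & S) & ((~A & S) <-> ~D)) = True
    ((~W -> ~M) <-> ~A) | ~M = False
      (~W -> ~M) <-> ~A = False
        ~W -> ~M = True
          ~W = False
          ~M = False
        ~A = False
      ~M = False
    (~N & S) & ((~A & S) <-> ~D) = False
      ~N & S = False
        ~N = False
      (~A & S) <-> ~D = True
        ~A & S = False
          ~A = False
        ~D = False
  ((A -> ~N) -> ((~N & W) -> ~M)) -> ((D -> (~S & A)) & (W <-> (~W | M))) = True
    (A -> ~N) -> ((~N & W) -> ~M) = True
      A -> ~N = False
        ~N = False
      (~N & W) -> ~M = True
        ~N & W = False
          ~N = False
        ~M = False
    (D -> (~S & A)) & (W <-> (~W | M)) = True
      D -> (~S & A) = True
        ~S & A = True
          ~S = True
      W <-> (~W | M) = True
        ~W | M = True
          ~W = False
Both conjuncts True, so the formula holds.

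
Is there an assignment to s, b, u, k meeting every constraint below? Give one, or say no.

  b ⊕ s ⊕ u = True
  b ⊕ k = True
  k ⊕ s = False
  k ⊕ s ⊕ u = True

UNSATISFIABLE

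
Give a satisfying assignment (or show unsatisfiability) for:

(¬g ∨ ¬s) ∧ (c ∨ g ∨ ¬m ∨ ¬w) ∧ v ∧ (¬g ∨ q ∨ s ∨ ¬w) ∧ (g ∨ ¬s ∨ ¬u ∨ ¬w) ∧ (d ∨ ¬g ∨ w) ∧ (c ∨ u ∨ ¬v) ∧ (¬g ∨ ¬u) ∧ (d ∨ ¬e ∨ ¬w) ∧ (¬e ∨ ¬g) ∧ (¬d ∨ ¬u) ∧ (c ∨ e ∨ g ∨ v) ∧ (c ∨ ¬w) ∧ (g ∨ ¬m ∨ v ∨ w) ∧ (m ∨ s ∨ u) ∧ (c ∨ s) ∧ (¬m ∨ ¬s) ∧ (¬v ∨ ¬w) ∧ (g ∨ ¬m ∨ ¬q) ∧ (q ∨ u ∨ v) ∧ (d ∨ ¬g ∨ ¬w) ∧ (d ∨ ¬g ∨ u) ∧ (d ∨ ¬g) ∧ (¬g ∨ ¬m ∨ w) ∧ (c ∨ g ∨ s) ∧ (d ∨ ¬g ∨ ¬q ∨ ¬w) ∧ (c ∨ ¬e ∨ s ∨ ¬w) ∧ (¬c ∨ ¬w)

q = False; d = False; c = False; u = True; s = True; m = False; g = False; v = True; w = False; e = False

Unit clause (v) forces v = True.
In (¬v ∨ ¬w) only ¬w is left, so w = False.
Set q = False.
Set d = False.
  then (d ∨ ¬g ∨ w) forces g = False.
Set c = False.
  then (c ∨ u ∨ ¬v) forces u = True.
  then (c ∨ s) forces s = True.
  then (¬m ∨ ¬s) forces m = False.
Set e = False.
All clauses satisfied.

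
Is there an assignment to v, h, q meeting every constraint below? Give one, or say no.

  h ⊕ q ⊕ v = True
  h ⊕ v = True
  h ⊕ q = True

v: False; h: True; q: False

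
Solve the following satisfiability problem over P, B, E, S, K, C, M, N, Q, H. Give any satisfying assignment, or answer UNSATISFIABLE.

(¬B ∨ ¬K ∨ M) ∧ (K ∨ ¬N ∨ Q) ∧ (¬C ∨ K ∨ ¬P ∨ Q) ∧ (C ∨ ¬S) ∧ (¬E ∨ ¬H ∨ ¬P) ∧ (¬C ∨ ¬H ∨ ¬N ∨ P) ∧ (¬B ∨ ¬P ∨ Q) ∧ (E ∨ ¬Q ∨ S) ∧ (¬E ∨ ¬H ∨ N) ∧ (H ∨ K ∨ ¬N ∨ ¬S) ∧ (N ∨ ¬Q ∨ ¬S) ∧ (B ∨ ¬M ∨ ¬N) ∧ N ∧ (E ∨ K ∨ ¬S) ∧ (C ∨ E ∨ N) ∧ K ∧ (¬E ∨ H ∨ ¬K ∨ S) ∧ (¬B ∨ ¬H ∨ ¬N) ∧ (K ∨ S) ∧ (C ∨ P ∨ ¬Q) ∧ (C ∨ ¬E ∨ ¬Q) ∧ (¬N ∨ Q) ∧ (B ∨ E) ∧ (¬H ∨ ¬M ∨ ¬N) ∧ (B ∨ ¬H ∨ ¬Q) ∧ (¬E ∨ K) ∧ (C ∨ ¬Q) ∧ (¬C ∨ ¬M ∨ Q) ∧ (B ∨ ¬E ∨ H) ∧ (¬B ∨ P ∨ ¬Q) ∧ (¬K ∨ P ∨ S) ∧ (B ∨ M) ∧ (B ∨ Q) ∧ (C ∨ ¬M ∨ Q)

P = True, B = True, E = False, S = True, K = True, C = True, M = True, N = True, Q = True, H = False

Unit clause (N) forces N = True.
Unit clause (K) forces K = True.
In (¬N ∨ Q) only Q is left, so Q = True.
In (C ∨ ¬Q) only C is left, so C = True.
Set P = True.
Try B = False:
  (B ∨ ¬M ∨ ¬N) forces M = False.
  clause (B ∨ M) is falsified — backtrack.
So B = True.
  then (¬B ∨ ¬K ∨ M) forces M = True.
  then (¬B ∨ ¬H ∨ ¬N) forces H = False.
Set E = False.
  then (E ∨ ¬Q ∨ S) forces S = True.
All clauses satisfied.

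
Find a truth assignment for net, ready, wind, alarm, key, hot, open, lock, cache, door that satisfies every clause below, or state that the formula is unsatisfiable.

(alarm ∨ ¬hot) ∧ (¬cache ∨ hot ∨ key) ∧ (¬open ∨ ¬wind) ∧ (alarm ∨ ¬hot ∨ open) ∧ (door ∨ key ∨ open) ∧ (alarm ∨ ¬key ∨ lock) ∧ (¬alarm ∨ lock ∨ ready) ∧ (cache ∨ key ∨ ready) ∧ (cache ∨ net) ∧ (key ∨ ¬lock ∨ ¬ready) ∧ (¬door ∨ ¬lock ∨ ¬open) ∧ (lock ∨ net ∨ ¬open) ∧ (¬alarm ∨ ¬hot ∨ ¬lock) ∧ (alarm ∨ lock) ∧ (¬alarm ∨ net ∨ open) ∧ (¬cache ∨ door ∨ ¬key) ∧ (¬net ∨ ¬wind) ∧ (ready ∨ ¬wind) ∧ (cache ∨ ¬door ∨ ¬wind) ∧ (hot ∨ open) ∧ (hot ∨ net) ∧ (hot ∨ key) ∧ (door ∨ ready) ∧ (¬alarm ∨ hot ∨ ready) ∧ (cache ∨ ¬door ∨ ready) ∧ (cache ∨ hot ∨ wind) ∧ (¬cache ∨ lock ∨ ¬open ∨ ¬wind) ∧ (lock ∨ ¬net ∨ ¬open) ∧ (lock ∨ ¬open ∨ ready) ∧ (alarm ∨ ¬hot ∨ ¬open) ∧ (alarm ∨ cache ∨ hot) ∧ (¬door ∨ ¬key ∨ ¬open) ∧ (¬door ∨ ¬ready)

net: True, ready: True, wind: False, alarm: True, key: True, hot: True, open: False, lock: False, cache: False, door: False

Set net = True.
  then (¬net ∨ ¬wind) forces wind = False.
Set ready = True.
  then (¬door ∨ ¬ready) forces door = False.
Try alarm = False:
  (alarm ∨ ¬hot) forces hot = False.
  (alarm ∨ lock) forces lock = True.
  (key ∨ ¬lock ∨ ¬ready) forces key = True.
  (¬cache ∨ door ∨ ¬key) forces cache = False.
  clause (cache ∨ hot ∨ wind) is falsified — backtrack.
So alarm = True.
Set key = True.
  then (¬cache ∨ door ∨ ¬key) forces cache = False.
  then (cache ∨ hot ∨ wind) forces hot = True.
  then (¬alarm ∨ ¬hot ∨ ¬lock) forces lock = False.
  then (lock ∨ ¬net ∨ ¬open) forces open = False.
All clauses satisfied.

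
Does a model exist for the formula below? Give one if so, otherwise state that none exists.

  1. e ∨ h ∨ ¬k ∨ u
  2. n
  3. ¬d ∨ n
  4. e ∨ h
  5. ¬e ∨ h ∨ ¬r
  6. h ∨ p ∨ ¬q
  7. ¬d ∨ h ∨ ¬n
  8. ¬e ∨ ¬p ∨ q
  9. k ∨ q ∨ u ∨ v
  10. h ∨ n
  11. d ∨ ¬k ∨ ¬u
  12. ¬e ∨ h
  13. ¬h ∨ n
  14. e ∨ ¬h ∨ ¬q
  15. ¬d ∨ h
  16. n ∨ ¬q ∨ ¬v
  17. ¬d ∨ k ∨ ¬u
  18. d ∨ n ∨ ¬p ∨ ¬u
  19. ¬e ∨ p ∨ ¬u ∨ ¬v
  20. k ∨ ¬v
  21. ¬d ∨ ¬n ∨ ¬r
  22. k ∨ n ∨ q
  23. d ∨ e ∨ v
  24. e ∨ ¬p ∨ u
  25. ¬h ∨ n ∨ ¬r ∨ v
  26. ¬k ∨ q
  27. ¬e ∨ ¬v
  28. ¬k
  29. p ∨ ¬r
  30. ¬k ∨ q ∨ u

n = True; p = True; v = False; h = True; q = True; u = True; e = True; d = False; k = False; r = True

Unit clause (n) forces n = True.
Unit clause (¬k) forces k = False.
In (k ∨ ¬v) only ¬v is left, so v = False.
Set p = True.
Set h = True.
Set q = True.
  then (e ∨ ¬h ∨ ¬q) forces e = True.
Set u = True.
  then (¬d ∨ k ∨ ¬u) forces d = False.
Set r = True.
All clauses satisfied.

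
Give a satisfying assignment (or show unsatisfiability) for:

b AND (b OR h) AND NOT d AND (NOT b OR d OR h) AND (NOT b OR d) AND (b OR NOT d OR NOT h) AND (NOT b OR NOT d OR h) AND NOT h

Case b = True:
  (NOT d) forces d = False.
  Clause (NOT b OR d) is falsified — contradiction.
Case b = False:
  Clause (b) is falsified — contradiction.
Both cases fail, so the formula is unsatisfiable.

UNSATISFIABLE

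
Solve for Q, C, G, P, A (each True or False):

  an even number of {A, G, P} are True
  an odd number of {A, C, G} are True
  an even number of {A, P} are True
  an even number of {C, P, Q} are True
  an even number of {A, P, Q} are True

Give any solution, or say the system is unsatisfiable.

Adding constraints 1, 2, 3, 4, 5 mod 2: every variable appears an even number of times on the left, so the left side is 0.
But the right sides sum to 1 (mod 2). 0 ≠ 1 — the system is inconsistent.

Unsatisfiable — no assignment works.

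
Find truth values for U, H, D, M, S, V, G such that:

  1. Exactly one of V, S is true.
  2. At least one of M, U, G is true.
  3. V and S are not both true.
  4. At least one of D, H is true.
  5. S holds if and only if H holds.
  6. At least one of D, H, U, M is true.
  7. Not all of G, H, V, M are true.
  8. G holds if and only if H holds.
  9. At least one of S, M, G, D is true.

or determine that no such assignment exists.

U = True, H = True, D = True, M = False, S = True, V = False, G = True

  (1) {V, S}: 1 true — exactly one ✓
  (2) {M, U, G}: 2 true — at least one ✓
  (3) V=F, S=T — not both ✓
  (4) {D, H}: 2 true — at least one ✓
  (5) S=T, H=T — same ✓
  (6) {D, H, U, M}: 3 true — at least one ✓
  (7) {G, H, V, M}: 2/4 true — not all ✓
  (8) G=T, H=T — same ✓
  (9) {S, M, G, D}: 3 true — at least one ✓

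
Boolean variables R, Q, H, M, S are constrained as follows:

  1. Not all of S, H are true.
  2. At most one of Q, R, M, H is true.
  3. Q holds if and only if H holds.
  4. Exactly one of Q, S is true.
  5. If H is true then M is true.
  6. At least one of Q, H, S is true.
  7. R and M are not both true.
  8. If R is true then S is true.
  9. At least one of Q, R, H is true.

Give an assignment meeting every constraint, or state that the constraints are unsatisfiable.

R = True, Q = False, H = False, M = False, S = True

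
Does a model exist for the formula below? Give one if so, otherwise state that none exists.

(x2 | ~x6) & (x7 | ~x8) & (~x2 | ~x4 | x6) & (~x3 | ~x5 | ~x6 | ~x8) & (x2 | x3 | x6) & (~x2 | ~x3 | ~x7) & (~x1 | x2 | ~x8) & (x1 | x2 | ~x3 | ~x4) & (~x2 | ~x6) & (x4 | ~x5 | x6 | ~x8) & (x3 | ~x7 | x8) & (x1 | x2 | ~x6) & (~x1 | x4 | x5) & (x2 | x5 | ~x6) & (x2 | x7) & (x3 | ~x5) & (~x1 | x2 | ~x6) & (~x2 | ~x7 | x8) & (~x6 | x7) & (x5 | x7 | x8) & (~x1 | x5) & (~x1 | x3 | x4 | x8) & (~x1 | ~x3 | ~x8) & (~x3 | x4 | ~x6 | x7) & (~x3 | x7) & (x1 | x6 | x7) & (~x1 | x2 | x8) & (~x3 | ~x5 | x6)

x1=F, x2=F, x3=T, x4=F, x5=F, x6=F, x7=T, x8=T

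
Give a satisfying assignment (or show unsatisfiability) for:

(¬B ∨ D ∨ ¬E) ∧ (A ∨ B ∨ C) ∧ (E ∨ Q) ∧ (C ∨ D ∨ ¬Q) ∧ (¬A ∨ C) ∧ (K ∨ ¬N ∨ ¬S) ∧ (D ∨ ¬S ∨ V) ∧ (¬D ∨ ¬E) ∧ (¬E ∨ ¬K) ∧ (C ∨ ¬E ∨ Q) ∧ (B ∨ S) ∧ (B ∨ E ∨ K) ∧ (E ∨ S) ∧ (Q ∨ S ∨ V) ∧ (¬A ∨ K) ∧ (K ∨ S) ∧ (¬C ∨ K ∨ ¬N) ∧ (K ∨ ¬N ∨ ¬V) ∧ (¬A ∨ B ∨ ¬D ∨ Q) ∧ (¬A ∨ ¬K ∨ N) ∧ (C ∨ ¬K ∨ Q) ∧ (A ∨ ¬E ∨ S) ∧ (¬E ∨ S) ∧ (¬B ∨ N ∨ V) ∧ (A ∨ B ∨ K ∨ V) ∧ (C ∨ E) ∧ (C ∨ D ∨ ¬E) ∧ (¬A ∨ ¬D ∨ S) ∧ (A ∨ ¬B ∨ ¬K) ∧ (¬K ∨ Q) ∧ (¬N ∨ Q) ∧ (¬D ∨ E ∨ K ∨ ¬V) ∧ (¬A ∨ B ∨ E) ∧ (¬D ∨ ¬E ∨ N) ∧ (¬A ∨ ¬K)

Set C = True.
Set Q = True.
Set A = False.
Set K = True.
  then (¬E ∨ ¬K) forces E = False.
  then (E ∨ S) forces S = True.
  then (A ∨ ¬B ∨ ¬K) forces B = False.
Set V = True.
Set D = False.
Set N = True.
All clauses satisfied.

C: True, Q: True, A: False, K: True, E: False, V: True, D: False, B: False, S: True, N: True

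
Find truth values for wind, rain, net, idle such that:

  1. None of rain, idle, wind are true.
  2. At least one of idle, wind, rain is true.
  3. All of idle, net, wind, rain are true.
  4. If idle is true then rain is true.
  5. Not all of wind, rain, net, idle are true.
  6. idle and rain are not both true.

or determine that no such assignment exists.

Case wind = True:
  Constraint (1) is violated (wind=T) — contradiction.
Case wind = False:
  Constraint (3) is violated (wind=F) — contradiction.
Both cases fail — unsatisfiable.

Unsatisfiable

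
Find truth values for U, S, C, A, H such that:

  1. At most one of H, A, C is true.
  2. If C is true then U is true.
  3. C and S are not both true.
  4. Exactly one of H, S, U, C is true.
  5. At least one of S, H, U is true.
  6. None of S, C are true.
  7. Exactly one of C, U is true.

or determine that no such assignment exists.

U = True; S = False; C = False; A = False; H = False

  (1) {H, A, C}: 0 true — at most one ✓
  (2) C=F ⇒ U: vacuous ✓
  (3) C=F, S=F — not both ✓
  (4) {H, S, U, C}: 1 true — exactly one ✓
  (5) {S, H, U}: 1 true — at least one ✓
  (6) {S, C}: 0 true — none ✓
  (7) {C, U}: 1 true — exactly one ✓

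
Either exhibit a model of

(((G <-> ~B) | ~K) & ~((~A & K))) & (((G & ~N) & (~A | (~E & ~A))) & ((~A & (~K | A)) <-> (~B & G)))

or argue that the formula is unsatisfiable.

G=T, A=F, E=F, B=F, N=F, K=F

  ((G <-> ~B) | ~K) & ~((~A & K)) = True
    (G <-> ~B) | ~K = True
      G <-> ~B = True
        ~B = True
      ~K = True
    ~((~A & K)) = True
      ~A & K = False
        ~A = True
  ((G & ~N) & (~A | (~E & ~A))) & ((~A & (~K | A)) <-> (~B & G)) = True
    (G & ~N) & (~A | (~E & ~A)) = True
      G & ~N = True
        ~N = True
      ~A | (~E & ~A) = True
        ~A = True
        ~E & ~A = True
          ~E = True
          ~A = True
    (~A & (~K | A)) <-> (~B & G) = True
      ~A & (~K | A) = True
        ~A = True
        ~K | A = True
          ~K = True
      ~B & G = True
        ~B = True
Both conjuncts True, so the formula holds.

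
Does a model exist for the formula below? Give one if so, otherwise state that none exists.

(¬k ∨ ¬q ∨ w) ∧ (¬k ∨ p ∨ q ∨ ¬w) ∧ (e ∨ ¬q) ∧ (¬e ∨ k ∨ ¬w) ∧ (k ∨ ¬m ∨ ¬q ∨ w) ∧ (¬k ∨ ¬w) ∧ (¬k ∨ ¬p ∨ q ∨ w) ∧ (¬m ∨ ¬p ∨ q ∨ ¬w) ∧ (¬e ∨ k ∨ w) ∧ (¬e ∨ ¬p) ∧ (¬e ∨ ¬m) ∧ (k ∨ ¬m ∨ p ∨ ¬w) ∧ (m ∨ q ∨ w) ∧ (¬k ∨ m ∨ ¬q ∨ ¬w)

Set m = True.
  then (¬e ∨ ¬m) forces e = False.
  then (e ∨ ¬q) forces q = False.
Set w = False.
Set k = True.
  then (¬k ∨ ¬p ∨ q ∨ w) forces p = False.
All clauses satisfied.

m=T, w=F, q=F, e=F, k=T, p=F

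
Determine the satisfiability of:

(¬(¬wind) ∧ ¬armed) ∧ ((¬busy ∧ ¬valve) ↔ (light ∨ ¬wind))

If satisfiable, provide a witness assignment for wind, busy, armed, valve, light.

wind=T, busy=F, armed=F, valve=F, light=T

  ¬(¬wind) ∧ ¬armed = True
    ¬(¬wind) = True
      ¬wind = False
    ¬armed = True
  (¬busy ∧ ¬valve) ↔ (light ∨ ¬wind) = True
    ¬busy ∧ ¬valve = True
      ¬busy = True
      ¬valve = True
    light ∨ ¬wind = True
      ¬wind = False
Both conjuncts True, so the formula holds.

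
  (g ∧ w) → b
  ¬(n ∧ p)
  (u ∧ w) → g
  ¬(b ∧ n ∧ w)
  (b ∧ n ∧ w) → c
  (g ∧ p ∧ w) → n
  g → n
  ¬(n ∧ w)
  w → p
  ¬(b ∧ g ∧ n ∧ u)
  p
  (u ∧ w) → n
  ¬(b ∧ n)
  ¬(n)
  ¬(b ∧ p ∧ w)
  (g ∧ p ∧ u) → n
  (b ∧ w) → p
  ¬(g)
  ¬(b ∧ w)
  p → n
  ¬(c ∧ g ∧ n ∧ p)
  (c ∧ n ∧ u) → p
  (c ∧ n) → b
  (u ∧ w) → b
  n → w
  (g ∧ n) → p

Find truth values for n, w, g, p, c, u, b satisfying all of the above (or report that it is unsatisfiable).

The formula is unsatisfiable.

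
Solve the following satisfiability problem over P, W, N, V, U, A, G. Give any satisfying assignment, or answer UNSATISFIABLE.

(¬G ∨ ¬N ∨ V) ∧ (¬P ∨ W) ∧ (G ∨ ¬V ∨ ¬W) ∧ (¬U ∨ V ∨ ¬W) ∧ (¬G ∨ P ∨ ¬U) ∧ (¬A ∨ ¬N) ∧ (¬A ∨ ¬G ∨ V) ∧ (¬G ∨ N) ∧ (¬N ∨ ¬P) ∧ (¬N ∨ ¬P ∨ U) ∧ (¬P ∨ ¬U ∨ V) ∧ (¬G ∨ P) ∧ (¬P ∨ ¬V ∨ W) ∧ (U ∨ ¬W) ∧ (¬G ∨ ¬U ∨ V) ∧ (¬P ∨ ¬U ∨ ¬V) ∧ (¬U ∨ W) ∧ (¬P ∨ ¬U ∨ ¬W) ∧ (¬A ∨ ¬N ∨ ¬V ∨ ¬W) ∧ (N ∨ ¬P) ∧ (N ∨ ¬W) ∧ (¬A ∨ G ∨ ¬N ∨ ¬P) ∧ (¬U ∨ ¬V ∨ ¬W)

Try P = True:
  (¬P ∨ W) forces W = True.
  (¬N ∨ ¬P) forces N = False.
  clause (N ∨ ¬P) is falsified — backtrack.
So P = False.
  then (¬G ∨ P) forces G = False.
Try W = True:
  (G ∨ ¬V ∨ ¬W) forces V = False.
  (¬U ∨ V ∨ ¬W) forces U = False.
  clause (U ∨ ¬W) is falsified — backtrack.
So W = False.
  then (¬U ∨ W) forces U = False.
Set N = False.
Set V = True.
Set A = True.
All clauses satisfied.

P = False; W = False; N = False; V = True; U = False; A = True; G = False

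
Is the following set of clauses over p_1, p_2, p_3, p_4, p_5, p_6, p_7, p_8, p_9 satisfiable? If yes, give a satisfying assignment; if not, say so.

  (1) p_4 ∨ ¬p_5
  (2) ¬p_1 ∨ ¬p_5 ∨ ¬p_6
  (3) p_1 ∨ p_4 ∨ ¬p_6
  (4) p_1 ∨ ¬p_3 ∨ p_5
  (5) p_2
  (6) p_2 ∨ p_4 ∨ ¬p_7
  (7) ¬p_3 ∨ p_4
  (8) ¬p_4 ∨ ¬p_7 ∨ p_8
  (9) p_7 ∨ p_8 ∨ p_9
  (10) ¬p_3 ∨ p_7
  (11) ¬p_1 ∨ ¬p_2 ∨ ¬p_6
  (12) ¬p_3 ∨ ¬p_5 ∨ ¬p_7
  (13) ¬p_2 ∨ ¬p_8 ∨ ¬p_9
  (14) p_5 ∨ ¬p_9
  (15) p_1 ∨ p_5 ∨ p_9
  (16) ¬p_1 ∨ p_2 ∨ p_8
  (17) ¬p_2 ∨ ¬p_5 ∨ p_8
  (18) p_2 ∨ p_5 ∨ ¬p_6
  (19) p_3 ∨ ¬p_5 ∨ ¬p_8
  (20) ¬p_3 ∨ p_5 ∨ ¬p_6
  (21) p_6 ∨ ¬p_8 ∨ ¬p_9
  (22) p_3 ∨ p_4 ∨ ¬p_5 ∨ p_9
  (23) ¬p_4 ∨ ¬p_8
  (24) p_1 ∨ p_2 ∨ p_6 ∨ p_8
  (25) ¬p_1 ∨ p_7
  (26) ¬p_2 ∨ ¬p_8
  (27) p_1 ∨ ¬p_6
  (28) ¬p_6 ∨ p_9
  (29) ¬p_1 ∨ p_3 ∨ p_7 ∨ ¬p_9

p_1 = True, p_2 = True, p_3 = False, p_4 = False, p_5 = False, p_6 = False, p_7 = True, p_8 = False, p_9 = False

Unit clause (p_2) forces p_2 = True.
In (¬p_2 ∨ ¬p_8) only ¬p_8 is left, so p_8 = False.
In (¬p_2 ∨ ¬p_5 ∨ p_8) only ¬p_5 is left, so p_5 = False.
In (p_5 ∨ ¬p_9) only ¬p_9 is left, so p_9 = False.
In (p_1 ∨ p_5 ∨ p_9) only p_1 is left, so p_1 = True.
In (¬p_1 ∨ p_7) only p_7 is left, so p_7 = True.
In (¬p_6 ∨ p_9) only ¬p_6 is left, so p_6 = False.
In (¬p_4 ∨ ¬p_7 ∨ p_8) only ¬p_4 is left, so p_4 = False.
In (¬p_3 ∨ p_4) only ¬p_3 is left, so p_3 = False.
All clauses satisfied.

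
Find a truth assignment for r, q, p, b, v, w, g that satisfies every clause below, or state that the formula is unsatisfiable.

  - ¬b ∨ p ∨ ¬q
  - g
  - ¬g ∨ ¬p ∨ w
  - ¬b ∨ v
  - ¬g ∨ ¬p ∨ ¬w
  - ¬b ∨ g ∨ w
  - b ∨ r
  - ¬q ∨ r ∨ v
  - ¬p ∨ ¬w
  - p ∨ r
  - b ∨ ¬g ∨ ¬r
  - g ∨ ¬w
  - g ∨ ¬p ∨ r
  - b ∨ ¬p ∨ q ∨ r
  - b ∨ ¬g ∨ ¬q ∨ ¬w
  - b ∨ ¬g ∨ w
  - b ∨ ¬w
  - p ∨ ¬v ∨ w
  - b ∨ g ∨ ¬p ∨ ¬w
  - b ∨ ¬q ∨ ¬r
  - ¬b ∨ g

r: True, q: False, p: False, b: True, v: True, w: True, g: True

Unit clause (g) forces g = True.
Try r = False:
  (b ∨ r) forces b = True.
  (¬b ∨ v) forces v = True.
  (p ∨ r) forces p = True.
  (¬g ∨ ¬p ∨ w) forces w = True.
  clause (¬g ∨ ¬p ∨ ¬w) is falsified — backtrack.
So r = True.
  then (b ∨ ¬g ∨ ¬r) forces b = True.
  then (¬b ∨ v) forces v = True.
Set q = False.
Try p = True:
  (¬g ∨ ¬p ∨ w) forces w = True.
  clause (¬g ∨ ¬p ∨ ¬w) is falsified — backtrack.
So p = False.
  then (p ∨ ¬v ∨ w) forces w = True.
All clauses satisfied.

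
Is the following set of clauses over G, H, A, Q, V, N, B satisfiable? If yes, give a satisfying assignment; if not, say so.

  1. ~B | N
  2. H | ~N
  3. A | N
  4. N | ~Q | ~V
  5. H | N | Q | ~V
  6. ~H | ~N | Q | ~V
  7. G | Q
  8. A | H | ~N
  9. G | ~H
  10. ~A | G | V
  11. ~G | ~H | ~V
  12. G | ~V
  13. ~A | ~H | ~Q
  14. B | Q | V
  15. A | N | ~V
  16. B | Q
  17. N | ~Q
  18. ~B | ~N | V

Try G = False:
  (G | Q) forces Q = True.
  (G | ~H) forces H = False.
  (H | ~N) forces N = False.
  clause (N | ~Q) is falsified — backtrack.
So G = True.
Set H = True.
  then (~G | ~H | ~V) forces V = False.
Set A = False.
  then (A | N) forces N = True.
  then (~B | ~N | V) forces B = False.
  then (B | Q | V) forces Q = True.
All clauses satisfied.

G = True; H = True; A = False; Q = True; V = False; N = True; B = False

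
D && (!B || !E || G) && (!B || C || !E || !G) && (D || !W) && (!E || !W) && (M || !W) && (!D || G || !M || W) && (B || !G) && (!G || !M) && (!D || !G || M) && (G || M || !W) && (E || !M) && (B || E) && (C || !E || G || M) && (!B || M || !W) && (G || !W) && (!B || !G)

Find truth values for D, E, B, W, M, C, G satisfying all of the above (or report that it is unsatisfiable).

D = True, E = False, B = True, W = False, M = False, C = False, G = False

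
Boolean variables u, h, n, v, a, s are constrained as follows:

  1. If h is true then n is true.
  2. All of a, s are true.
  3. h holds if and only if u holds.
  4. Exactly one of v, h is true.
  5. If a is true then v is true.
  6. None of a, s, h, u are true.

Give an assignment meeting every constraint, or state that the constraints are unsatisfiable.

UNSATISFIABLE

Case a = True:
  Constraint (6) is violated (a=T) — contradiction.
Case a = False:
  Constraint (2) is violated (a=F) — contradiction.
Both cases fail — unsatisfiable.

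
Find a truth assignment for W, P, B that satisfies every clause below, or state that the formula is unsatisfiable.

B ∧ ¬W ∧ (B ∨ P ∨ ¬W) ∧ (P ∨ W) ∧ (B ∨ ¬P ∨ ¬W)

Unit clause (B) forces B = True.
Unit clause (¬W) forces W = False.
In (P ∨ W) only P is left, so P = True.
Check each clause:
  (B): B holds.
  (¬W): ¬W holds.
  (B ∨ P ∨ ¬W): B holds.
  (P ∨ W): P holds.
  (B ∨ ¬P ∨ ¬W): B holds.
All clauses satisfied.

W: False; P: True; B: True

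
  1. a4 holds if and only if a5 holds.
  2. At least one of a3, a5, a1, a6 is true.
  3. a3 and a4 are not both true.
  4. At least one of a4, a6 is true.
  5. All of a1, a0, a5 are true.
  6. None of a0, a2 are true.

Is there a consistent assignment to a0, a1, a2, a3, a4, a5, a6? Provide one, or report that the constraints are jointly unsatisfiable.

The formula is unsatisfiable.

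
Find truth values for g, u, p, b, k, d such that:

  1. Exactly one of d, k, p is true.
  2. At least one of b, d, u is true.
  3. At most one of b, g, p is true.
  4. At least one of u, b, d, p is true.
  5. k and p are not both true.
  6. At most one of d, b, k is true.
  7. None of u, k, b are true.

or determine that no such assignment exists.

g = False; u = False; p = False; b = False; k = False; d = True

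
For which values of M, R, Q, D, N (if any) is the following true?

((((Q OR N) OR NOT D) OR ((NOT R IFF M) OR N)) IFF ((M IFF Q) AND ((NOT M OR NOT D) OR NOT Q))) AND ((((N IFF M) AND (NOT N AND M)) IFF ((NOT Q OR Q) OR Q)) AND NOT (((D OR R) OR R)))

Unsatisfiable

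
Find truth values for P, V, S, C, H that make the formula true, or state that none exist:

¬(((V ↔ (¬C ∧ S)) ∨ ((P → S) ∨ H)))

P = True; V = True; S = False; C = True; H = False

  ¬(((V ↔ (¬C ∧ S)) ∨ ((P → S) ∨ H))) = True
    (V ↔ (¬C ∧ S)) ∨ ((P → S) ∨ H) = False
      V ↔ (¬C ∧ S) = False
        ¬C ∧ S = False
          ¬C = False
      (P → S) ∨ H = False
        P → S = False
The formula evaluates to True.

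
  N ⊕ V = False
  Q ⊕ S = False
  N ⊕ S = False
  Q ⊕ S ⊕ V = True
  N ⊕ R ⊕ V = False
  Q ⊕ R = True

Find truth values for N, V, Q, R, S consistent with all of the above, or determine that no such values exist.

N = True, V = True, Q = True, R = False, S = True

N ⊕ V = T ⊕ T = False ✓
Q ⊕ S = T ⊕ T = False ✓
N ⊕ S = T ⊕ T = False ✓
Q ⊕ S ⊕ V = T ⊕ T ⊕ T = True ✓
N ⊕ R ⊕ V = T ⊕ F ⊕ T = False ✓
Q ⊕ R = T ⊕ F = True ✓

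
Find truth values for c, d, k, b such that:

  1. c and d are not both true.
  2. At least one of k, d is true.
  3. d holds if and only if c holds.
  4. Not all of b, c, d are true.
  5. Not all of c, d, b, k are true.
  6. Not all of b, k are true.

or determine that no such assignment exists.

c = False; d = False; k = True; b = False

  (1) c=F, d=F — not both ✓
  (2) {k, d}: 1 true — at least one ✓
  (3) d=F, c=F — same ✓
  (4) {b, c, d}: 0/3 true — not all ✓
  (5) {c, d, b, k}: 1/4 true — not all ✓
  (6) {b, k}: 1/2 true — not all ✓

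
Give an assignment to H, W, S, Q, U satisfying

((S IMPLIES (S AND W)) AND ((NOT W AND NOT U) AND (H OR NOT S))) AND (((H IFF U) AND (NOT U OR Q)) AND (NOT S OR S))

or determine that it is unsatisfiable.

H = False; W = False; S = False; Q = False; U = False

  (S IMPLIES (S AND W)) AND ((NOT W AND NOT U) AND (H OR NOT S)) = True
    S IMPLIES (S AND W) = True
      S AND W = False
    (NOT W AND NOT U) AND (H OR NOT S) = True
      NOT W AND NOT U = True
        NOT W = True
        NOT U = True
      H OR NOT S = True
        NOT S = True
  ((H IFF U) AND (NOT U OR Q)) AND (NOT S OR S) = True
    (H IFF U) AND (NOT U OR Q) = True
      H IFF U = True
      NOT U OR Q = True
        NOT U = True
    NOT S OR S = True
      NOT S = True
Both conjuncts True, so the formula holds.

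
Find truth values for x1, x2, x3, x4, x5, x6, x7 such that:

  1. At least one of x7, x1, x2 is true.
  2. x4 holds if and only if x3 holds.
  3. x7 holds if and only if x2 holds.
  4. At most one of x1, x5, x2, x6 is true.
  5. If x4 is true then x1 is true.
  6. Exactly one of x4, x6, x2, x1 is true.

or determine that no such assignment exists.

x1=F, x2=T, x3=F, x4=F, x5=F, x6=F, x7=T

  (1) {x7, x1, x2}: 2 true — at least one ✓
  (2) x4=F, x3=F — same ✓
  (3) x7=T, x2=T — same ✓
  (4) {x1, x5, x2, x6}: 1 true — at most one ✓
  (5) x4=F ⇒ x1: vacuous ✓
  (6) {x4, x6, x2, x1}: 1 true — exactly one ✓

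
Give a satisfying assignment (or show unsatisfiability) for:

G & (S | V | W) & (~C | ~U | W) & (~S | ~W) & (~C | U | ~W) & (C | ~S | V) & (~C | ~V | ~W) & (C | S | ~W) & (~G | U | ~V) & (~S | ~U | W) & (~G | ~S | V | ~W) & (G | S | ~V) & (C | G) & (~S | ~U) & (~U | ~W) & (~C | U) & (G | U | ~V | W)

Unit clause (G) forces G = True.
Try S = True:
  (~S | ~W) forces W = False.
  (~S | ~U | W) forces U = False.
  (~G | U | ~V) forces V = False.
  (C | ~S | V) forces C = True.
  clause (~C | U) is falsified — backtrack.
So S = False.
Try V = False:
  (S | V | W) forces W = True.
  (C | S | ~W) forces C = True.
  (~C | U | ~W) forces U = True.
  clause (~U | ~W) is falsified — backtrack.
So V = True.
  then (~G | U | ~V) forces U = True.
  then (~U | ~W) forces W = False.
  then (~C | ~U | W) forces C = False.
All clauses satisfied.

S = False; G = True; V = True; C = False; U = True; W = False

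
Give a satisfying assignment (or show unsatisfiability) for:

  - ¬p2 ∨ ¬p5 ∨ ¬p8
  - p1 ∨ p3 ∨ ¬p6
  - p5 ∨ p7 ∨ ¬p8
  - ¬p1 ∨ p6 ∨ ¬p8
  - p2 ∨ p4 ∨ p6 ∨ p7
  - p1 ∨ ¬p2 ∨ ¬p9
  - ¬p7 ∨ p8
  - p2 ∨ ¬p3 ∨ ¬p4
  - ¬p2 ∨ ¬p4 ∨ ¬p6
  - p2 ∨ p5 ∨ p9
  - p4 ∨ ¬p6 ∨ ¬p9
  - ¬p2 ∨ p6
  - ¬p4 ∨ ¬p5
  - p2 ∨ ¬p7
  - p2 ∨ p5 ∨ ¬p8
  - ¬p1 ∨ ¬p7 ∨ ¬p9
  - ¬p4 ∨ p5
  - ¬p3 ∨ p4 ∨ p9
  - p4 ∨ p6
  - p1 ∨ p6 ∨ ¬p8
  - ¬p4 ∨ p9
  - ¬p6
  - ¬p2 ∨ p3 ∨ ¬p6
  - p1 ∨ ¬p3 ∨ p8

Unsatisfiable — no assignment works.

Case p4 = True:
  (¬p4 ∨ ¬p5) forces p5 = False.
  Clause (¬p4 ∨ p5) is falsified — contradiction.
Case p4 = False:
  (p4 ∨ p6) forces p6 = True.
  Clause (¬p6) is falsified — contradiction.
Both cases fail, so the formula is unsatisfiable.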